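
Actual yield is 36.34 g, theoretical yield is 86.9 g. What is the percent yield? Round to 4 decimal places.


% yield = 100 * actual / theoretical
% yield = 100 * 36.34 / 86.9
% yield = 41.81818182 %, rounded to 4 dp:

41.8182 %


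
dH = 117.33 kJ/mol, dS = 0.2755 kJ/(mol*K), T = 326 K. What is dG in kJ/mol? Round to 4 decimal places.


Gibbs: dG = dH - T*dS (consistent units, dS already in kJ/(mol*K)).
T*dS = 326 * 0.2755 = 89.813
dG = 117.33 - (89.813)
dG = 27.517 kJ/mol, rounded to 4 dp:

27.5170 kJ/mol


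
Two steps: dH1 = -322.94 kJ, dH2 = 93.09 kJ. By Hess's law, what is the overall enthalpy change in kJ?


Hess's law: enthalpy is a state function, so add the step enthalpies.
dH_total = dH1 + dH2 = -322.94 + (93.09)
dH_total = -229.85 kJ:

-229.85 kJ


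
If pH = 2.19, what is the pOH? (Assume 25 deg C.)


At 25 deg C, pH + pOH = 14.
pOH = 14 - pH = 14 - 2.19
pOH = 11.81:

11.81


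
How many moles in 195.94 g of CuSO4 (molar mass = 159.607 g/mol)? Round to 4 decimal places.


n = mass / M
n = 195.94 / 159.607
n = 1.22764039 mol, rounded to 4 dp:

1.2276 mol


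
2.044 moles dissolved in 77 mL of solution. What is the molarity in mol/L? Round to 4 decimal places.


Convert volume to liters: V_L = V_mL / 1000.
V_L = 77 / 1000 = 0.077 L
M = n / V_L = 2.044 / 0.077
M = 26.54545455 mol/L, rounded to 4 dp:

26.5455 mol/L


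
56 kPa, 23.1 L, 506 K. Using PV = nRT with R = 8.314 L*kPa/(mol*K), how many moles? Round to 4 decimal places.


PV = nRT, solve for n = PV / (RT).
PV = 56 * 23.1 = 1293.6
RT = 8.314 * 506 = 4206.884
n = 1293.6 / 4206.884
n = 0.307496 mol, rounded to 4 dp:

0.3075 mol


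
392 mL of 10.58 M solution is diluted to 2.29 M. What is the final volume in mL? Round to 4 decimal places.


Dilution: M1*V1 = M2*V2, solve for V2.
V2 = M1*V1 / M2
V2 = 10.58 * 392 / 2.29
V2 = 4147.36 / 2.29
V2 = 1811.07423581 mL, rounded to 4 dp:

1811.0742 mL


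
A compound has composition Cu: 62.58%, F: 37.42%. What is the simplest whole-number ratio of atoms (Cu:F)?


Assume 100 g of compound, divide each mass% by atomic mass to get moles, then normalize by the smallest to get a raw atom ratio.
Moles per 100 g: Cu: 62.58/63.546 = 0.9848, F: 37.42/18.998 = 1.9697
Raw ratio (divide by min = 0.9848): Cu: 1.0, F: 2.0
Multiply by 1 to clear fractions: Cu: 1.0 ~= 1, F: 2.0 ~= 2
Reduce by GCD to get the simplest whole-number ratio:

1:2


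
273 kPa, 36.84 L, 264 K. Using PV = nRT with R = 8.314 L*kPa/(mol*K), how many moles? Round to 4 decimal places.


PV = nRT, solve for n = PV / (RT).
PV = 273 * 36.84 = 10057.32
RT = 8.314 * 264 = 2194.896
n = 10057.32 / 2194.896
n = 4.58213965 mol, rounded to 4 dp:

4.5821 mol


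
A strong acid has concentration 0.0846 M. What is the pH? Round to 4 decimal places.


A strong acid dissociates completely, so [H+] equals the given concentration.
pH = -log10([H+]) = -log10(0.0846)
pH = 1.07262964, rounded to 4 dp:

1.0726


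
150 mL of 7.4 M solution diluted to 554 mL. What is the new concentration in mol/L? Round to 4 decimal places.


Dilution: M1*V1 = M2*V2, solve for M2.
M2 = M1*V1 / V2
M2 = 7.4 * 150 / 554
M2 = 1110.0 / 554
M2 = 2.00361011 mol/L, rounded to 4 dp:

2.0036 mol/L


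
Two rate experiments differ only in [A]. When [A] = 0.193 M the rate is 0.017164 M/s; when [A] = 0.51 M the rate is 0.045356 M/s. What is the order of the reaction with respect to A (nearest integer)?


Rate is proportional to [A]^n, so rate2/rate1 = ([A]2/[A]1)^n. Take logs to solve for n.
rate2/rate1 = 0.045356 / 0.017164 = 2.6425
[A]2/[A]1 = 0.51 / 0.193 = 2.6425
n = ln(2.6425) / ln(2.6425) = 1.0
Nearest integer order:

1


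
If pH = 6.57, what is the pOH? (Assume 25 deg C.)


At 25 deg C, pH + pOH = 14.
pOH = 14 - pH = 14 - 6.57
pOH = 7.43:

7.43


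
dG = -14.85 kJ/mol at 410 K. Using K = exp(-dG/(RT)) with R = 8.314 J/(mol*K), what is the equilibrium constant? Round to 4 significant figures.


dG is in kJ/mol; multiply by 1000 to match R in J/(mol*K).
RT = 8.314 * 410 = 3408.74 J/mol
exponent = -dG*1000 / (RT) = -(-14.85*1000) / 3408.74 = 4.35644842
K = exp(4.35644842)
K = 77.979691, rounded to 4 significant figures:

77.98


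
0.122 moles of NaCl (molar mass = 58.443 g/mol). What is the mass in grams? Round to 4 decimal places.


mass = n * M
mass = 0.122 * 58.443
mass = 7.130046 g, rounded to 4 dp:

7.1300 g


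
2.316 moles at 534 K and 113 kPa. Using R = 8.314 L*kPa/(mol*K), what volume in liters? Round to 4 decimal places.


PV = nRT, solve for V = nRT / P.
nRT = 2.316 * 8.314 * 534 = 10282.2896
V = 10282.2896 / 113
V = 90.99371327 L, rounded to 4 dp:

90.9937 L


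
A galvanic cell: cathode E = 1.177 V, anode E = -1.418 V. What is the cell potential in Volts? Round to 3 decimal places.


Standard cell potential: E_cell = E_cathode - E_anode.
E_cell = 1.177 - (-1.418)
E_cell = 2.595 V, rounded to 3 dp:

2.595 V


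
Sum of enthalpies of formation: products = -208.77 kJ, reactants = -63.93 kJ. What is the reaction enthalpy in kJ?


dH_rxn = sum(dH_f products) - sum(dH_f reactants)
dH_rxn = -208.77 - (-63.93)
dH_rxn = -144.84 kJ:

-144.84 kJ


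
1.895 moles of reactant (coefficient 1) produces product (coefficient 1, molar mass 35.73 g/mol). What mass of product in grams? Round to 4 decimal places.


Use the coefficient ratio to convert reactant moles to product moles, then multiply by the product's molar mass.
moles_P = moles_R * (coeff_P / coeff_R) = 1.895 * (1/1) = 1.895
mass_P = moles_P * M_P = 1.895 * 35.73
mass_P = 67.70835 g, rounded to 4 dp:

67.7084 g


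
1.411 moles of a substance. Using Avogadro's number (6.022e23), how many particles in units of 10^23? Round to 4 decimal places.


N = n * NA, then divide by 1e23 for the requested units.
N / 1e23 = n * 6.022
N / 1e23 = 1.411 * 6.022
N / 1e23 = 8.497042, rounded to 4 dp:

8.4970


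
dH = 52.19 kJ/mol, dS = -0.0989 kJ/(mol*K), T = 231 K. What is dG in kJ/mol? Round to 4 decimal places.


Gibbs: dG = dH - T*dS (consistent units, dS already in kJ/(mol*K)).
T*dS = 231 * -0.0989 = -22.8459
dG = 52.19 - (-22.8459)
dG = 75.0359 kJ/mol, rounded to 4 dp:

75.0359 kJ/mol


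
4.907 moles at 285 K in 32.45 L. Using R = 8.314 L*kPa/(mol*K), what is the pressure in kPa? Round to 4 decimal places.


PV = nRT, solve for P = nRT / V.
nRT = 4.907 * 8.314 * 285 = 11627.0874
P = 11627.0874 / 32.45
P = 358.30777812 kPa, rounded to 4 dp:

358.3078 kPa


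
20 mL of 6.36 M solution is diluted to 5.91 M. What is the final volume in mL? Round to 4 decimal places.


Dilution: M1*V1 = M2*V2, solve for V2.
V2 = M1*V1 / M2
V2 = 6.36 * 20 / 5.91
V2 = 127.2 / 5.91
V2 = 21.52284264 mL, rounded to 4 dp:

21.5228 mL


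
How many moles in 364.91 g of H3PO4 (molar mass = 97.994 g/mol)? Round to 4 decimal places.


n = mass / M
n = 364.91 / 97.994
n = 3.72379942 mol, rounded to 4 dp:

3.7238 mol


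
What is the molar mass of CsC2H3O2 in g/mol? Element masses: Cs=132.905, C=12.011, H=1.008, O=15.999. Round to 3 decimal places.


M = sum(count * atomic_mass) over atoms.
M = 1*132.905 + 2*12.011 + 3*1.008 + 2*15.999
M = 132.905 + 24.022 + 3.024 + 31.998
M = 191.949 g/mol, rounded to 3 dp:

191.949 g/mol


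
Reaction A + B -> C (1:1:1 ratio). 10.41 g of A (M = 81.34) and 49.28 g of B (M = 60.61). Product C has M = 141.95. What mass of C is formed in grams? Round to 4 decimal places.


Find moles of each reactant; the smaller value is the limiting reagent in a 1:1:1 reaction, so moles_C equals moles of the limiter.
n_A = mass_A / M_A = 10.41 / 81.34 = 0.127981 mol
n_B = mass_B / M_B = 49.28 / 60.61 = 0.813067 mol
Limiting reagent: A (smaller), n_limiting = 0.127981 mol
mass_C = n_limiting * M_C = 0.127981 * 141.95
mass_C = 18.16690295 g, rounded to 4 dp:

18.1669 g


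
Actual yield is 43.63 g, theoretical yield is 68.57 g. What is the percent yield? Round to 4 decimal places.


% yield = 100 * actual / theoretical
% yield = 100 * 43.63 / 68.57
% yield = 63.62840893 %, rounded to 4 dp:

63.6284 %


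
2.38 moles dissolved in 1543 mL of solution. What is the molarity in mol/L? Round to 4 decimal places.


Convert volume to liters: V_L = V_mL / 1000.
V_L = 1543 / 1000 = 1.543 L
M = n / V_L = 2.38 / 1.543
M = 1.54244977 mol/L, rounded to 4 dp:

1.5424 mol/L


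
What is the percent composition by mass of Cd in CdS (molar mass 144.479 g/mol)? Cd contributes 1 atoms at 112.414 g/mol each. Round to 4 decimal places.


pct = 100 * (n_elem * M_elem) / M_total
mass_contribution = 1 * 112.414 = 112.414 g/mol
pct = 100 * 112.414 / 144.479
pct = 77.80646322 %, rounded to 4 dp:

77.8065 %


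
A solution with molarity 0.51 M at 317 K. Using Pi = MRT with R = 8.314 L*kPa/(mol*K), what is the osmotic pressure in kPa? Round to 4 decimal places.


Osmotic pressure (van't Hoff): Pi = M*R*T.
RT = 8.314 * 317 = 2635.538
Pi = 0.51 * 2635.538
Pi = 1344.12438 kPa, rounded to 4 dp:

1344.1244 kPa


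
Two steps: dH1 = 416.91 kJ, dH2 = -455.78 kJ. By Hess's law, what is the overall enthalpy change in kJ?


Hess's law: enthalpy is a state function, so add the step enthalpies.
dH_total = dH1 + dH2 = 416.91 + (-455.78)
dH_total = -38.87 kJ:

-38.87 kJ


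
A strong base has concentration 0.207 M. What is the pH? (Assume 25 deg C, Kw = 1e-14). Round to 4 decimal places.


A strong base dissociates completely, so [OH-] equals the given concentration.
pOH = -log10([OH-]) = -log10(0.207) = 0.68403
pH = 14 - pOH = 14 - 0.68403
pH = 13.31597, rounded to 4 dp:

13.3160


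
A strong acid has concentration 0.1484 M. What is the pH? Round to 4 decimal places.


A strong acid dissociates completely, so [H+] equals the given concentration.
pH = -log10([H+]) = -log10(0.1484)
pH = 0.8285661, rounded to 4 dp:

0.8286


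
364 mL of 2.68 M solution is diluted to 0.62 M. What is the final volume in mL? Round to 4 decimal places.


Dilution: M1*V1 = M2*V2, solve for V2.
V2 = M1*V1 / M2
V2 = 2.68 * 364 / 0.62
V2 = 975.52 / 0.62
V2 = 1573.41935484 mL, rounded to 4 dp:

1573.4194 mL


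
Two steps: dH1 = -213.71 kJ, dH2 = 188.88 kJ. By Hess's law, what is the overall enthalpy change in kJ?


Hess's law: enthalpy is a state function, so add the step enthalpies.
dH_total = dH1 + dH2 = -213.71 + (188.88)
dH_total = -24.83 kJ:

-24.83 kJ


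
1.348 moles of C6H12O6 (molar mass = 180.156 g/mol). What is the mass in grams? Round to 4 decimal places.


mass = n * M
mass = 1.348 * 180.156
mass = 242.850288 g, rounded to 4 dp:

242.8503 g


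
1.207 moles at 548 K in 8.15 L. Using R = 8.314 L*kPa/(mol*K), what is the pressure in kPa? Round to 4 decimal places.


PV = nRT, solve for P = nRT / V.
nRT = 1.207 * 8.314 * 548 = 5499.1789
P = 5499.1789 / 8.15
P = 674.7458773 kPa, rounded to 4 dp:

674.7459 kPa


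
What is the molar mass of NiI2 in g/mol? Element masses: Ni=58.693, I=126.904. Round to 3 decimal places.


M = sum(count * atomic_mass) over atoms.
M = 1*58.693 + 2*126.904
M = 58.693 + 253.808
M = 312.501 g/mol, rounded to 3 dp:

312.501 g/mol


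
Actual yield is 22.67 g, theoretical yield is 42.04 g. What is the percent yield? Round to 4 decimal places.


% yield = 100 * actual / theoretical
% yield = 100 * 22.67 / 42.04
% yield = 53.92483349 %, rounded to 4 dp:

53.9248 %


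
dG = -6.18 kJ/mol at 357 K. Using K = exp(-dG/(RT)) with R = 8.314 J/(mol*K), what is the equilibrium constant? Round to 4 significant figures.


dG is in kJ/mol; multiply by 1000 to match R in J/(mol*K).
RT = 8.314 * 357 = 2968.098 J/mol
exponent = -dG*1000 / (RT) = -(-6.18*1000) / 2968.098 = 2.08214149
K = exp(2.08214149)
K = 8.0216288, rounded to 4 significant figures:

8.022


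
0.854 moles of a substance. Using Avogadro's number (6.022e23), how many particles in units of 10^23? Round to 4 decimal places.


N = n * NA, then divide by 1e23 for the requested units.
N / 1e23 = n * 6.022
N / 1e23 = 0.854 * 6.022
N / 1e23 = 5.142788, rounded to 4 dp:

5.1428


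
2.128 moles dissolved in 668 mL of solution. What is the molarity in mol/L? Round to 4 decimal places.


Convert volume to liters: V_L = V_mL / 1000.
V_L = 668 / 1000 = 0.668 L
M = n / V_L = 2.128 / 0.668
M = 3.18562874 mol/L, rounded to 4 dp:

3.1856 mol/L


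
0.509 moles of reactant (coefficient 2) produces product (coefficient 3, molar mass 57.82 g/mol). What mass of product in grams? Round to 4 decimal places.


Use the coefficient ratio to convert reactant moles to product moles, then multiply by the product's molar mass.
moles_P = moles_R * (coeff_P / coeff_R) = 0.509 * (3/2) = 0.7635
mass_P = moles_P * M_P = 0.7635 * 57.82
mass_P = 44.14557 g, rounded to 4 dp:

44.1456 g


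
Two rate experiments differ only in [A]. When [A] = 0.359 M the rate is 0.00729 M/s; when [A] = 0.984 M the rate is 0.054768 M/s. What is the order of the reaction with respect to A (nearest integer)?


Rate is proportional to [A]^n, so rate2/rate1 = ([A]2/[A]1)^n. Take logs to solve for n.
rate2/rate1 = 0.054768 / 0.00729 = 7.5128
[A]2/[A]1 = 0.984 / 0.359 = 2.7409
n = ln(7.5128) / ln(2.7409) = 2.0
Nearest integer order:

2


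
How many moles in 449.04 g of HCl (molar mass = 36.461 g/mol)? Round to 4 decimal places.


n = mass / M
n = 449.04 / 36.461
n = 12.31562491 mol, rounded to 4 dp:

12.3156 mol


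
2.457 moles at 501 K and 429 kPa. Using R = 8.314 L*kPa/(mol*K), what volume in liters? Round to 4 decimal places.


PV = nRT, solve for V = nRT / P.
nRT = 2.457 * 8.314 * 501 = 10234.1765
V = 10234.1765 / 429
V = 23.85588928 L, rounded to 4 dp:

23.8559 L


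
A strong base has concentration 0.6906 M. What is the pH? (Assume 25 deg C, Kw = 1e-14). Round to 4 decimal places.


A strong base dissociates completely, so [OH-] equals the given concentration.
pOH = -log10([OH-]) = -log10(0.6906) = 0.160773
pH = 14 - pOH = 14 - 0.160773
pH = 13.839227, rounded to 4 dp:

13.8392


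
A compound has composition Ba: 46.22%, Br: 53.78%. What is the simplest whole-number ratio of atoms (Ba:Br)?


Assume 100 g of compound, divide each mass% by atomic mass to get moles, then normalize by the smallest to get a raw atom ratio.
Moles per 100 g: Ba: 46.22/137.327 = 0.3366, Br: 53.78/79.904 = 0.6731
Raw ratio (divide by min = 0.3366): Ba: 1.0, Br: 2.0
Multiply by 1 to clear fractions: Ba: 1.0 ~= 1, Br: 2.0 ~= 2
Reduce by GCD to get the simplest whole-number ratio:

1:2


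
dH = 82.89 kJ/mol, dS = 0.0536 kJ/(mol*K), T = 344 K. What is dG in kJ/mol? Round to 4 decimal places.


Gibbs: dG = dH - T*dS (consistent units, dS already in kJ/(mol*K)).
T*dS = 344 * 0.0536 = 18.4384
dG = 82.89 - (18.4384)
dG = 64.4516 kJ/mol, rounded to 4 dp:

64.4516 kJ/mol


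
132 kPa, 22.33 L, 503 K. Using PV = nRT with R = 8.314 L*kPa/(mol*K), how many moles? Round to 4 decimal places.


PV = nRT, solve for n = PV / (RT).
PV = 132 * 22.33 = 2947.56
RT = 8.314 * 503 = 4181.942
n = 2947.56 / 4181.942
n = 0.70483044 mol, rounded to 4 dp:

0.7048 mol


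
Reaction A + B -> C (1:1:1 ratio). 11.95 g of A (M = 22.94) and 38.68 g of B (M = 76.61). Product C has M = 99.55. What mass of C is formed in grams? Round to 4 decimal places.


Find moles of each reactant; the smaller value is the limiting reagent in a 1:1:1 reaction, so moles_C equals moles of the limiter.
n_A = mass_A / M_A = 11.95 / 22.94 = 0.520924 mol
n_B = mass_B / M_B = 38.68 / 76.61 = 0.504895 mol
Limiting reagent: B (smaller), n_limiting = 0.504895 mol
mass_C = n_limiting * M_C = 0.504895 * 99.55
mass_C = 50.26229725 g, rounded to 4 dp:

50.2623 g


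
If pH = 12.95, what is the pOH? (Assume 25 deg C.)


At 25 deg C, pH + pOH = 14.
pOH = 14 - pH = 14 - 12.95
pOH = 1.05:

1.05


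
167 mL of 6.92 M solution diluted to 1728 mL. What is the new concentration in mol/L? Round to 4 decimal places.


Dilution: M1*V1 = M2*V2, solve for M2.
M2 = M1*V1 / V2
M2 = 6.92 * 167 / 1728
M2 = 1155.64 / 1728
M2 = 0.66877315 mol/L, rounded to 4 dp:

0.6688 mol/L


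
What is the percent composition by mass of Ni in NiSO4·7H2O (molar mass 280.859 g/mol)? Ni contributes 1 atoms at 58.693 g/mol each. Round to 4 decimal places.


pct = 100 * (n_elem * M_elem) / M_total
mass_contribution = 1 * 58.693 = 58.693 g/mol
pct = 100 * 58.693 / 280.859
pct = 20.89767463 %, rounded to 4 dp:

20.8977 %


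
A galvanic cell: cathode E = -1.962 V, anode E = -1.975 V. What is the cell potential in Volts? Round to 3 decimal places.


Standard cell potential: E_cell = E_cathode - E_anode.
E_cell = -1.962 - (-1.975)
E_cell = 0.013 V, rounded to 3 dp:

0.013 V


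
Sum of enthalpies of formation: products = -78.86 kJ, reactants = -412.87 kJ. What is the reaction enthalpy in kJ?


dH_rxn = sum(dH_f products) - sum(dH_f reactants)
dH_rxn = -78.86 - (-412.87)
dH_rxn = 334.01 kJ:

334.01 kJ


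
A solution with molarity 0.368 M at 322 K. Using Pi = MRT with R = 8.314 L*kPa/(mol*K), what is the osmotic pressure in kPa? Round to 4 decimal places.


Osmotic pressure (van't Hoff): Pi = M*R*T.
RT = 8.314 * 322 = 2677.108
Pi = 0.368 * 2677.108
Pi = 985.175744 kPa, rounded to 4 dp:

985.1757 kPa


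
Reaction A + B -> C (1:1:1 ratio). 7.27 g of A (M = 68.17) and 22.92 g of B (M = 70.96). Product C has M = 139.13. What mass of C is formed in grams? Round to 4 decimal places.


Find moles of each reactant; the smaller value is the limiting reagent in a 1:1:1 reaction, so moles_C equals moles of the limiter.
n_A = mass_A / M_A = 7.27 / 68.17 = 0.106645 mol
n_B = mass_B / M_B = 22.92 / 70.96 = 0.322999 mol
Limiting reagent: A (smaller), n_limiting = 0.106645 mol
mass_C = n_limiting * M_C = 0.106645 * 139.13
mass_C = 14.83751885 g, rounded to 4 dp:

14.8375 g


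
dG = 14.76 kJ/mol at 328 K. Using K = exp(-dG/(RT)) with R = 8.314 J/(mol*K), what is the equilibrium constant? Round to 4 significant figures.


dG is in kJ/mol; multiply by 1000 to match R in J/(mol*K).
RT = 8.314 * 328 = 2726.992 J/mol
exponent = -dG*1000 / (RT) = -(14.76*1000) / 2726.992 = -5.41255713
K = exp(-5.41255713)
K = 0.0044602203, rounded to 4 significant figures:

0.004460


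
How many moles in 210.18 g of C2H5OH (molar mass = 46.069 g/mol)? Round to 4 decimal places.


n = mass / M
n = 210.18 / 46.069
n = 4.562287 mol, rounded to 4 dp:

4.5623 mol


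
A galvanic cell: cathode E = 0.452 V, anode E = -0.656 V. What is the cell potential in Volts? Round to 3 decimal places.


Standard cell potential: E_cell = E_cathode - E_anode.
E_cell = 0.452 - (-0.656)
E_cell = 1.108 V, rounded to 3 dp:

1.108 V


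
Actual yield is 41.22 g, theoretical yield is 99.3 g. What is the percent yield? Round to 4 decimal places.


% yield = 100 * actual / theoretical
% yield = 100 * 41.22 / 99.3
% yield = 41.51057402 %, rounded to 4 dp:

41.5106 %


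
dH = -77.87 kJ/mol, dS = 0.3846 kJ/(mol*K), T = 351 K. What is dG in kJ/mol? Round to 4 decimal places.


Gibbs: dG = dH - T*dS (consistent units, dS already in kJ/(mol*K)).
T*dS = 351 * 0.3846 = 134.9946
dG = -77.87 - (134.9946)
dG = -212.8646 kJ/mol, rounded to 4 dp:

-212.8646 kJ/mol


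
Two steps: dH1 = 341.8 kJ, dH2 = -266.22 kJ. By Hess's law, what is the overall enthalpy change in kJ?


Hess's law: enthalpy is a state function, so add the step enthalpies.
dH_total = dH1 + dH2 = 341.8 + (-266.22)
dH_total = 75.58 kJ:

75.58 kJ


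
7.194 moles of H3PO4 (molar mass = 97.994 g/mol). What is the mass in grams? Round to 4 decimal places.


mass = n * M
mass = 7.194 * 97.994
mass = 704.968836 g, rounded to 4 dp:

704.9688 g


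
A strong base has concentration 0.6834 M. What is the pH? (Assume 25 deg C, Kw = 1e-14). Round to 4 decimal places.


A strong base dissociates completely, so [OH-] equals the given concentration.
pOH = -log10([OH-]) = -log10(0.6834) = 0.165325
pH = 14 - pOH = 14 - 0.165325
pH = 13.834675, rounded to 4 dp:

13.8347


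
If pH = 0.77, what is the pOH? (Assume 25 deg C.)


At 25 deg C, pH + pOH = 14.
pOH = 14 - pH = 14 - 0.77
pOH = 13.23:

13.23


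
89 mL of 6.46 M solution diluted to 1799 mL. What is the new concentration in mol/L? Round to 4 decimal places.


Dilution: M1*V1 = M2*V2, solve for M2.
M2 = M1*V1 / V2
M2 = 6.46 * 89 / 1799
M2 = 574.94 / 1799
M2 = 0.31958866 mol/L, rounded to 4 dp:

0.3196 mol/L


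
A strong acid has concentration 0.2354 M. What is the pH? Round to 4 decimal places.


A strong acid dissociates completely, so [H+] equals the given concentration.
pH = -log10([H+]) = -log10(0.2354)
pH = 0.62819354, rounded to 4 dp:

0.6282


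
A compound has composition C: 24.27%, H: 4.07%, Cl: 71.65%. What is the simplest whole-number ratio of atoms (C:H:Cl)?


Assume 100 g of compound, divide each mass% by atomic mass to get moles, then normalize by the smallest to get a raw atom ratio.
Moles per 100 g: C: 24.27/12.011 = 2.0206, H: 4.07/1.008 = 4.0377, Cl: 71.65/35.453 = 2.021
Raw ratio (divide by min = 2.0206): C: 1.0, H: 1.998, Cl: 1.0
Multiply by 1 to clear fractions: C: 1.0 ~= 1, H: 1.998 ~= 2, Cl: 1.0 ~= 1
Reduce by GCD to get the simplest whole-number ratio:

1:2:1


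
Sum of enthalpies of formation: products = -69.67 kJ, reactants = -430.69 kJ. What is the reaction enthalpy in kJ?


dH_rxn = sum(dH_f products) - sum(dH_f reactants)
dH_rxn = -69.67 - (-430.69)
dH_rxn = 361.02 kJ:

361.02 kJ


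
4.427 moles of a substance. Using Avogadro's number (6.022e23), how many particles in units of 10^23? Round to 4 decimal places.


N = n * NA, then divide by 1e23 for the requested units.
N / 1e23 = n * 6.022
N / 1e23 = 4.427 * 6.022
N / 1e23 = 26.659394, rounded to 4 dp:

26.6594


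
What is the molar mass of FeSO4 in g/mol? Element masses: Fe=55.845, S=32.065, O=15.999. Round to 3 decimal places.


M = sum(count * atomic_mass) over atoms.
M = 1*55.845 + 1*32.065 + 4*15.999
M = 55.845 + 32.065 + 63.996
M = 151.906 g/mol, rounded to 3 dp:

151.906 g/mol


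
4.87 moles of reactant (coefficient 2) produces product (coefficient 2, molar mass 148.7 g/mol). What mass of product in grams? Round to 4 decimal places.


Use the coefficient ratio to convert reactant moles to product moles, then multiply by the product's molar mass.
moles_P = moles_R * (coeff_P / coeff_R) = 4.87 * (2/2) = 4.87
mass_P = moles_P * M_P = 4.87 * 148.7
mass_P = 724.169 g, rounded to 4 dp:

724.1690 g


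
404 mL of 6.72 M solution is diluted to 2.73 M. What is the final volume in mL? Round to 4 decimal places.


Dilution: M1*V1 = M2*V2, solve for V2.
V2 = M1*V1 / M2
V2 = 6.72 * 404 / 2.73
V2 = 2714.88 / 2.73
V2 = 994.46153846 mL, rounded to 4 dp:

994.4615 mL


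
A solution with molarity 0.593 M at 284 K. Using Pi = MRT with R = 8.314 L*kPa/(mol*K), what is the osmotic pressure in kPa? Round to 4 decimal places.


Osmotic pressure (van't Hoff): Pi = M*R*T.
RT = 8.314 * 284 = 2361.176
Pi = 0.593 * 2361.176
Pi = 1400.177368 kPa, rounded to 4 dp:

1400.1774 kPa


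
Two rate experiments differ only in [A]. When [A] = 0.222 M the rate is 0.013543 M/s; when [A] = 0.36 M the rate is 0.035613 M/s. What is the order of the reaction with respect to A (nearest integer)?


Rate is proportional to [A]^n, so rate2/rate1 = ([A]2/[A]1)^n. Take logs to solve for n.
rate2/rate1 = 0.035613 / 0.013543 = 2.6296
[A]2/[A]1 = 0.36 / 0.222 = 1.6216
n = ln(2.6296) / ln(1.6216) = 2.0
Nearest integer order:

2


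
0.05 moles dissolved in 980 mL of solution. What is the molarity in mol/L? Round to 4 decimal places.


Convert volume to liters: V_L = V_mL / 1000.
V_L = 980 / 1000 = 0.98 L
M = n / V_L = 0.05 / 0.98
M = 0.05102041 mol/L, rounded to 4 dp:

0.0510 mol/L


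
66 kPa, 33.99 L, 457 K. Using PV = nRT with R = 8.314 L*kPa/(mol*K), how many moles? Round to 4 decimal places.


PV = nRT, solve for n = PV / (RT).
PV = 66 * 33.99 = 2243.34
RT = 8.314 * 457 = 3799.498
n = 2243.34 / 3799.498
n = 0.59043063 mol, rounded to 4 dp:

0.5904 mol


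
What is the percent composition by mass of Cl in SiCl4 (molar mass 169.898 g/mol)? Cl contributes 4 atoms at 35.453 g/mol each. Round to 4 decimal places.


pct = 100 * (n_elem * M_elem) / M_total
mass_contribution = 4 * 35.453 = 141.812 g/mol
pct = 100 * 141.812 / 169.898
pct = 83.46890487 %, rounded to 4 dp:

83.4689 %


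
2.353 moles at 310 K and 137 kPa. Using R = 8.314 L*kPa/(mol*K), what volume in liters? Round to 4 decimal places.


PV = nRT, solve for V = nRT / P.
nRT = 2.353 * 8.314 * 310 = 6064.481
V = 6064.481 / 137
V = 44.26628467 L, rounded to 4 dp:

44.2663 L


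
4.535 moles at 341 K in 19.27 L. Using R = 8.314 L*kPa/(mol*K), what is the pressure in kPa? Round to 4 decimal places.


PV = nRT, solve for P = nRT / V.
nRT = 4.535 * 8.314 * 341 = 12857.0606
P = 12857.0606 / 19.27
P = 667.20605086 kPa, rounded to 4 dp:

667.2061 kPa


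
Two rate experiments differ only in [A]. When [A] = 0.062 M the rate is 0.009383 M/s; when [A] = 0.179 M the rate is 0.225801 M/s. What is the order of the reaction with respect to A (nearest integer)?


Rate is proportional to [A]^n, so rate2/rate1 = ([A]2/[A]1)^n. Take logs to solve for n.
rate2/rate1 = 0.225801 / 0.009383 = 24.0649
[A]2/[A]1 = 0.179 / 0.062 = 2.8871
n = ln(24.0649) / ln(2.8871) = 3.0
Nearest integer order:

3


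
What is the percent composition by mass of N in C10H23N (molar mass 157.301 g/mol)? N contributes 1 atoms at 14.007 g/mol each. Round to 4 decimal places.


pct = 100 * (n_elem * M_elem) / M_total
mass_contribution = 1 * 14.007 = 14.007 g/mol
pct = 100 * 14.007 / 157.301
pct = 8.9045842 %, rounded to 4 dp:

8.9046 %


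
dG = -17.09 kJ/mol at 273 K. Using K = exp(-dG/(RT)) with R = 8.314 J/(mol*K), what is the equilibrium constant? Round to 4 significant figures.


dG is in kJ/mol; multiply by 1000 to match R in J/(mol*K).
RT = 8.314 * 273 = 2269.722 J/mol
exponent = -dG*1000 / (RT) = -(-17.09*1000) / 2269.722 = 7.52955648
K = exp(7.52955648)
K = 1862.2794, rounded to 4 significant figures:

1862


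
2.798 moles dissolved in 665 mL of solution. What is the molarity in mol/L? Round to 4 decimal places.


Convert volume to liters: V_L = V_mL / 1000.
V_L = 665 / 1000 = 0.665 L
M = n / V_L = 2.798 / 0.665
M = 4.2075188 mol/L, rounded to 4 dp:

4.2075 mol/L


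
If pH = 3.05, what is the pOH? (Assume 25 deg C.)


At 25 deg C, pH + pOH = 14.
pOH = 14 - pH = 14 - 3.05
pOH = 10.95:

10.95


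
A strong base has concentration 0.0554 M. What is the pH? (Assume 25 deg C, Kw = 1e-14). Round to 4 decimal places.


A strong base dissociates completely, so [OH-] equals the given concentration.
pOH = -log10([OH-]) = -log10(0.0554) = 1.25649
pH = 14 - pOH = 14 - 1.25649
pH = 12.74351, rounded to 4 dp:

12.7435


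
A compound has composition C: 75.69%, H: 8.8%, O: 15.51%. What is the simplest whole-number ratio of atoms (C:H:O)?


Assume 100 g of compound, divide each mass% by atomic mass to get moles, then normalize by the smallest to get a raw atom ratio.
Moles per 100 g: C: 75.69/12.011 = 6.3017, H: 8.8/1.008 = 8.7302, O: 15.51/15.999 = 0.9694
Raw ratio (divide by min = 0.9694): C: 6.5, H: 9.005, O: 1.0
Multiply by 2 to clear fractions: C: 13.001 ~= 13, H: 18.011 ~= 18, O: 2.0 ~= 2
Reduce by GCD to get the simplest whole-number ratio:

13:18:2


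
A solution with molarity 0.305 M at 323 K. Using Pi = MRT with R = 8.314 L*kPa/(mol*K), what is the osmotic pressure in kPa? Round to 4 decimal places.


Osmotic pressure (van't Hoff): Pi = M*R*T.
RT = 8.314 * 323 = 2685.422
Pi = 0.305 * 2685.422
Pi = 819.05371 kPa, rounded to 4 dp:

819.0537 kPa


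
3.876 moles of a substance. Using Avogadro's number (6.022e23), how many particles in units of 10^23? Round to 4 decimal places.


N = n * NA, then divide by 1e23 for the requested units.
N / 1e23 = n * 6.022
N / 1e23 = 3.876 * 6.022
N / 1e23 = 23.341272, rounded to 4 dp:

23.3413


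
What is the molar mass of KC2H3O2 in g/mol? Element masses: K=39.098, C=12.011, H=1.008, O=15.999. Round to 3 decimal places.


M = sum(count * atomic_mass) over atoms.
M = 1*39.098 + 2*12.011 + 3*1.008 + 2*15.999
M = 39.098 + 24.022 + 3.024 + 31.998
M = 98.142 g/mol, rounded to 3 dp:

98.142 g/mol


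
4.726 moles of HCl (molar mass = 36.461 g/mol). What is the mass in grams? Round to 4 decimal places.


mass = n * M
mass = 4.726 * 36.461
mass = 172.314686 g, rounded to 4 dp:

172.3147 g


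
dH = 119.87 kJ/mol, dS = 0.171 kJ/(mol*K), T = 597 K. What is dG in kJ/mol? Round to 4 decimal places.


Gibbs: dG = dH - T*dS (consistent units, dS already in kJ/(mol*K)).
T*dS = 597 * 0.171 = 102.087
dG = 119.87 - (102.087)
dG = 17.783 kJ/mol, rounded to 4 dp:

17.7830 kJ/mol


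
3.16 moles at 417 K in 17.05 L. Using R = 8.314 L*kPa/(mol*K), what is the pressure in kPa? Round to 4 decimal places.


PV = nRT, solve for P = nRT / V.
nRT = 3.16 * 8.314 * 417 = 10955.5241
P = 10955.5241 / 17.05
P = 642.55273314 kPa, rounded to 4 dp:

642.5527 kPa


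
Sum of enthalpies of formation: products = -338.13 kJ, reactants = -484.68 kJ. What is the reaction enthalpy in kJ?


dH_rxn = sum(dH_f products) - sum(dH_f reactants)
dH_rxn = -338.13 - (-484.68)
dH_rxn = 146.55 kJ:

146.55 kJ


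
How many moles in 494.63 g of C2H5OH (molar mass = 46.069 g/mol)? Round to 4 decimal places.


n = mass / M
n = 494.63 / 46.069
n = 10.73672101 mol, rounded to 4 dp:

10.7367 mol


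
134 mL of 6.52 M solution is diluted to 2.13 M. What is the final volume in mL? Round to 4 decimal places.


Dilution: M1*V1 = M2*V2, solve for V2.
V2 = M1*V1 / M2
V2 = 6.52 * 134 / 2.13
V2 = 873.68 / 2.13
V2 = 410.17840376 mL, rounded to 4 dp:

410.1784 mL


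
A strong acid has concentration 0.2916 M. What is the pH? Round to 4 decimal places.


A strong acid dissociates completely, so [H+] equals the given concentration.
pH = -log10([H+]) = -log10(0.2916)
pH = 0.53521248, rounded to 4 dp:

0.5352


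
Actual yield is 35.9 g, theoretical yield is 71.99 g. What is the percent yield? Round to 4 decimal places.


% yield = 100 * actual / theoretical
% yield = 100 * 35.9 / 71.99
% yield = 49.86803723 %, rounded to 4 dp:

49.8680 %


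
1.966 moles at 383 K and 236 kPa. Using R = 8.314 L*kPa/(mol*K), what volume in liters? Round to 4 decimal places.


PV = nRT, solve for V = nRT / P.
nRT = 1.966 * 8.314 * 383 = 6260.2591
V = 6260.2591 / 236
V = 26.52652161 L, rounded to 4 dp:

26.5265 L


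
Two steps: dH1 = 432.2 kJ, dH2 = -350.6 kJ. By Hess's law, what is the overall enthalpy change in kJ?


Hess's law: enthalpy is a state function, so add the step enthalpies.
dH_total = dH1 + dH2 = 432.2 + (-350.6)
dH_total = 81.6 kJ:

81.60 kJ


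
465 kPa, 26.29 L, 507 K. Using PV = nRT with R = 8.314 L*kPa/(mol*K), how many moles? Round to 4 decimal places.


PV = nRT, solve for n = PV / (RT).
PV = 465 * 26.29 = 12224.85
RT = 8.314 * 507 = 4215.198
n = 12224.85 / 4215.198
n = 2.90018405 mol, rounded to 4 dp:

2.9002 mol


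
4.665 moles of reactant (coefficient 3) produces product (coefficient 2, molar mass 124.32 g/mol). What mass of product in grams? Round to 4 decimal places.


Use the coefficient ratio to convert reactant moles to product moles, then multiply by the product's molar mass.
moles_P = moles_R * (coeff_P / coeff_R) = 4.665 * (2/3) = 3.11
mass_P = moles_P * M_P = 3.11 * 124.32
mass_P = 386.6352 g, rounded to 4 dp:

386.6352 g


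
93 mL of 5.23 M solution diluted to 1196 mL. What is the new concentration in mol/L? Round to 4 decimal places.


Dilution: M1*V1 = M2*V2, solve for M2.
M2 = M1*V1 / V2
M2 = 5.23 * 93 / 1196
M2 = 486.39 / 1196
M2 = 0.4066806 mol/L, rounded to 4 dp:

0.4067 mol/L


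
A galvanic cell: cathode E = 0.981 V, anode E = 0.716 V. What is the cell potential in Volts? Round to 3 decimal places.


Standard cell potential: E_cell = E_cathode - E_anode.
E_cell = 0.981 - (0.716)
E_cell = 0.265 V, rounded to 3 dp:

0.265 V


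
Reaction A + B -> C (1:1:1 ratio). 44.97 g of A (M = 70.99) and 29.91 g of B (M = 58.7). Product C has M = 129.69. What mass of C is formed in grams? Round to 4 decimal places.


Find moles of each reactant; the smaller value is the limiting reagent in a 1:1:1 reaction, so moles_C equals moles of the limiter.
n_A = mass_A / M_A = 44.97 / 70.99 = 0.63347 mol
n_B = mass_B / M_B = 29.91 / 58.7 = 0.50954 mol
Limiting reagent: B (smaller), n_limiting = 0.50954 mol
mass_C = n_limiting * M_C = 0.50954 * 129.69
mass_C = 66.0822426 g, rounded to 4 dp:

66.0822 g


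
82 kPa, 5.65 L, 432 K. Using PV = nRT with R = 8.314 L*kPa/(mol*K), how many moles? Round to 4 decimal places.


PV = nRT, solve for n = PV / (RT).
PV = 82 * 5.65 = 463.3
RT = 8.314 * 432 = 3591.648
n = 463.3 / 3591.648
n = 0.12899371 mol, rounded to 4 dp:

0.1290 mol


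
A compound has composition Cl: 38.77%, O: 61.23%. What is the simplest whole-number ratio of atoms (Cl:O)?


Assume 100 g of compound, divide each mass% by atomic mass to get moles, then normalize by the smallest to get a raw atom ratio.
Moles per 100 g: Cl: 38.77/35.453 = 1.0936, O: 61.23/15.999 = 3.8271
Raw ratio (divide by min = 1.0936): Cl: 1.0, O: 3.5
Multiply by 2 to clear fractions: Cl: 2.0 ~= 2, O: 6.999 ~= 7
Reduce by GCD to get the simplest whole-number ratio:

2:7


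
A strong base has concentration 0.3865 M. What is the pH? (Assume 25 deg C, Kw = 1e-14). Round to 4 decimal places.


A strong base dissociates completely, so [OH-] equals the given concentration.
pOH = -log10([OH-]) = -log10(0.3865) = 0.412851
pH = 14 - pOH = 14 - 0.412851
pH = 13.587149, rounded to 4 dp:

13.5871


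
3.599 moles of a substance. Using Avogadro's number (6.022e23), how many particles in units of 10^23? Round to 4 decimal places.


N = n * NA, then divide by 1e23 for the requested units.
N / 1e23 = n * 6.022
N / 1e23 = 3.599 * 6.022
N / 1e23 = 21.673178, rounded to 4 dp:

21.6732


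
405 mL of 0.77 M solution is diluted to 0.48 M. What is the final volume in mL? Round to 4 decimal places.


Dilution: M1*V1 = M2*V2, solve for V2.
V2 = M1*V1 / M2
V2 = 0.77 * 405 / 0.48
V2 = 311.85 / 0.48
V2 = 649.6875 mL, rounded to 4 dp:

649.6875 mL


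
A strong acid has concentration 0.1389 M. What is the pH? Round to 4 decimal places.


A strong acid dissociates completely, so [H+] equals the given concentration.
pH = -log10([H+]) = -log10(0.1389)
pH = 0.85729775, rounded to 4 dp:

0.8573


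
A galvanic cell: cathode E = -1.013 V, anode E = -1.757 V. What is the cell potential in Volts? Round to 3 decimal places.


Standard cell potential: E_cell = E_cathode - E_anode.
E_cell = -1.013 - (-1.757)
E_cell = 0.744 V, rounded to 3 dp:

0.744 V


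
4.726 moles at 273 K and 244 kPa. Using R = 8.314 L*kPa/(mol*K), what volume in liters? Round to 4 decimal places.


PV = nRT, solve for V = nRT / P.
nRT = 4.726 * 8.314 * 273 = 10726.7062
V = 10726.7062 / 244
V = 43.96191066 L, rounded to 4 dp:

43.9619 L


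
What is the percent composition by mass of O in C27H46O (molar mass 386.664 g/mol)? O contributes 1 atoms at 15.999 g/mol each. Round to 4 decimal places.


pct = 100 * (n_elem * M_elem) / M_total
mass_contribution = 1 * 15.999 = 15.999 g/mol
pct = 100 * 15.999 / 386.664
pct = 4.13770095 %, rounded to 4 dp:

4.1377 %


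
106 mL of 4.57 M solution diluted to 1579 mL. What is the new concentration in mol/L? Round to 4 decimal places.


Dilution: M1*V1 = M2*V2, solve for M2.
M2 = M1*V1 / V2
M2 = 4.57 * 106 / 1579
M2 = 484.42 / 1579
M2 = 0.30678911 mol/L, rounded to 4 dp:

0.3068 mol/L


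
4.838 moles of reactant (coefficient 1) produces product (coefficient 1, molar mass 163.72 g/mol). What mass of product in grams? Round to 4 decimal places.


Use the coefficient ratio to convert reactant moles to product moles, then multiply by the product's molar mass.
moles_P = moles_R * (coeff_P / coeff_R) = 4.838 * (1/1) = 4.838
mass_P = moles_P * M_P = 4.838 * 163.72
mass_P = 792.07736 g, rounded to 4 dp:

792.0774 g


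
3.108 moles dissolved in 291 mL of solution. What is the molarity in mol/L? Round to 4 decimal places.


Convert volume to liters: V_L = V_mL / 1000.
V_L = 291 / 1000 = 0.291 L
M = n / V_L = 3.108 / 0.291
M = 10.68041237 mol/L, rounded to 4 dp:

10.6804 mol/L


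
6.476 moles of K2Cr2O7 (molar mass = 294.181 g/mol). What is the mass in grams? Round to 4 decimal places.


mass = n * M
mass = 6.476 * 294.181
mass = 1905.116156 g, rounded to 4 dp:

1905.1162 g


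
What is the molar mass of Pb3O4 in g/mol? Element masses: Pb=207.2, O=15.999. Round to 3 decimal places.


M = sum(count * atomic_mass) over atoms.
M = 3*207.2 + 4*15.999
M = 621.6 + 63.996
M = 685.596 g/mol, rounded to 3 dp:

685.596 g/mol


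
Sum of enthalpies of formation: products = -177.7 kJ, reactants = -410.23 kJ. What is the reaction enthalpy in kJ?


dH_rxn = sum(dH_f products) - sum(dH_f reactants)
dH_rxn = -177.7 - (-410.23)
dH_rxn = 232.53 kJ:

232.53 kJ


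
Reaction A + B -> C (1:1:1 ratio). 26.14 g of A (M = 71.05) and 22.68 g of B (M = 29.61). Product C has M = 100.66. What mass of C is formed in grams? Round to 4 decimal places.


Find moles of each reactant; the smaller value is the limiting reagent in a 1:1:1 reaction, so moles_C equals moles of the limiter.
n_A = mass_A / M_A = 26.14 / 71.05 = 0.36791 mol
n_B = mass_B / M_B = 22.68 / 29.61 = 0.765957 mol
Limiting reagent: A (smaller), n_limiting = 0.36791 mol
mass_C = n_limiting * M_C = 0.36791 * 100.66
mass_C = 37.0338206 g, rounded to 4 dp:

37.0338 g


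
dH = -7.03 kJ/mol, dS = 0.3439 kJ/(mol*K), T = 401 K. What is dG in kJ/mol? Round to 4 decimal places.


Gibbs: dG = dH - T*dS (consistent units, dS already in kJ/(mol*K)).
T*dS = 401 * 0.3439 = 137.9039
dG = -7.03 - (137.9039)
dG = -144.9339 kJ/mol, rounded to 4 dp:

-144.9339 kJ/mol


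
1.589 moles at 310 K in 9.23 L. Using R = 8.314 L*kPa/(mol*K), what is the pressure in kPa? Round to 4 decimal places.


PV = nRT, solve for P = nRT / V.
nRT = 1.589 * 8.314 * 310 = 4095.3933
P = 4095.3933 / 9.23
P = 443.70458288 kPa, rounded to 4 dp:

443.7046 kPa


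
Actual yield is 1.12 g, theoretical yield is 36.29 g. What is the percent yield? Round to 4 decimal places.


% yield = 100 * actual / theoretical
% yield = 100 * 1.12 / 36.29
% yield = 3.08624966 %, rounded to 4 dp:

3.0862 %


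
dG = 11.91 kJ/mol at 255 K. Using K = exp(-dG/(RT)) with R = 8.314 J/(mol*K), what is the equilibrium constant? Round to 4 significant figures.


dG is in kJ/mol; multiply by 1000 to match R in J/(mol*K).
RT = 8.314 * 255 = 2120.07 J/mol
exponent = -dG*1000 / (RT) = -(11.91*1000) / 2120.07 = -5.61773904
K = exp(-5.61773904)
K = 0.0036328455, rounded to 4 significant figures:

0.003633


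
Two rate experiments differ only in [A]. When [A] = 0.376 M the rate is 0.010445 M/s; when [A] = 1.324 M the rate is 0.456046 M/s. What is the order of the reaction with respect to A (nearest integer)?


Rate is proportional to [A]^n, so rate2/rate1 = ([A]2/[A]1)^n. Take logs to solve for n.
rate2/rate1 = 0.456046 / 0.010445 = 43.6617
[A]2/[A]1 = 1.324 / 0.376 = 3.5213
n = ln(43.6617) / ln(3.5213) = 3.0
Nearest integer order:

3


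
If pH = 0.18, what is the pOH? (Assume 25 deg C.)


At 25 deg C, pH + pOH = 14.
pOH = 14 - pH = 14 - 0.18
pOH = 13.82:

13.82


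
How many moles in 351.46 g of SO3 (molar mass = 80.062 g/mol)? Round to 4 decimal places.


n = mass / M
n = 351.46 / 80.062
n = 4.38984787 mol, rounded to 4 dp:

4.3898 mol


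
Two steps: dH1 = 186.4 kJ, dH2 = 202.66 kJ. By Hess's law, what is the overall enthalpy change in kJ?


Hess's law: enthalpy is a state function, so add the step enthalpies.
dH_total = dH1 + dH2 = 186.4 + (202.66)
dH_total = 389.06 kJ:

389.06 kJ


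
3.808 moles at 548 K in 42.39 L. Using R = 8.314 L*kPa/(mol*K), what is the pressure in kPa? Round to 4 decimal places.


PV = nRT, solve for P = nRT / V.
nRT = 3.808 * 8.314 * 548 = 17349.5222
P = 17349.5222 / 42.39
P = 409.28337344 kPa, rounded to 4 dp:

409.2834 kPa
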